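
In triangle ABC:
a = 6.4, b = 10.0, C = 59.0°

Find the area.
Two sides and the included angle (SAS): A = ½·a·b·sin(C) = ½·6.4·10.0·sin(59.0°)
sin(59.0°) ≈ 0.857167
A ≈ ½·64·0.857167 = 32·0.857167 ≈ 27.4294

Area = 27.43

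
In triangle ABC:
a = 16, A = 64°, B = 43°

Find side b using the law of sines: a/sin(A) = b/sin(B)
a/sin(A) = b/sin(B)  ⇒  b = a·sin(B)/sin(A) = 16·sin(43°)/sin(64°)
sin(43°) ≈ 0.681998, sin(64°) ≈ 0.898794
b ≈ 16·0.681998/0.898794 ≈ 10.912/0.898794 ≈ 12.1407

b = 12.14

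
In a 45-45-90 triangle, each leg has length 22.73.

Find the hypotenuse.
In a 45-45-90 triangle the sides are in ratio 1 : 1 : √2, so hypotenuse = leg·√2.
Hypotenuse = 22.73·√2 ≈ 22.73·1.41421 ≈ 32.1451

Hypotenuse = 22.73√2 = 32.15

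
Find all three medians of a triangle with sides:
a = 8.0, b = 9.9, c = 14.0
Median formula: m_a = ½√(2b² + 2c² − a²) (and cyclically). a² = 64, b² = 98.01, c² = 196.
m_a = ½√(2·98.01 + 2·196 − 64) = ½√524.02 ≈ ½·22.8915 ≈ 11.4457
m_b = ½√(2·64 + 2·196 − 98.01) = ½√421.99 ≈ ½·20.5424 ≈ 10.2712
m_c = ½√(2·64 + 2·98.01 − 196) = ½√128.02 ≈ ½·11.3146 ≈ 5.6573

m_a = 11.45, m_b = 10.27, m_c = 5.657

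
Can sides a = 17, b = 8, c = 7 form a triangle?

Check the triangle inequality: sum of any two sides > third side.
a + b vs c: 17 + 8 = 25 > 7  ✓
a + c vs b: 17 + 7 = 24 > 8  ✓
b + c vs a: 8 + 7 = 15 ≤ 17  ✗

No: 8 + 7 = 15 is not > 17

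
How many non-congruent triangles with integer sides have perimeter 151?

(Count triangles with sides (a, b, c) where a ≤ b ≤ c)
Let a ≤ b ≤ c with a + b + c = 151. The only binding inequality is a + b > c, i.e. 151 − c > c, so c < 151/2; and c ≥ 151/3 since c is the largest side.
So 51 ≤ c ≤ 75. For each c, b runs from ⌈(151 − c)/2⌉ up to c (then a = 151 − b − c satisfies 1 ≤ a ≤ b automatically), giving c − ⌈(151 − c)/2⌉ + 1 choices.
Summing over c: 2 + 3 + 5 + 6 + … + 36 + 38  (25 terms, c = 51, …, 75) = 494
Check (closed form: nearest integer to p²/48 for even p, (p+3)²/48 for odd p): (151+3)²/48 = 154²/48 = 23716/48 ≈ 494.08 → 494

494 triangles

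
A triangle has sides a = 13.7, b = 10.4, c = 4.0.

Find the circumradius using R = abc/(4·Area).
First find the area with Heron's formula.
s = (13.7 + 10.4 + 4.0)/2 = 14.05
Area = √(s(s−a)(s−b)(s−c)) = √(14.05·0.35·3.65·10.05) ≈ √180.386 ≈ 13.4308
abc = 13.7·10.4·4.0 = 569.92
R = abc/(4·Area) ≈ 569.92/(4·13.4308) = 569.92/53.7232 ≈ 10.6085

R = 10.61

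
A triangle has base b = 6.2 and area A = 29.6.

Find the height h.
A = ½·b·h  ⇒  h = 2A/b = 2·29.6/6.2 = 59.2/6.2 ≈ 9.54839

h = 9.548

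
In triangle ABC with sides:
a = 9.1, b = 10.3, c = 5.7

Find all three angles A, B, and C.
Law of cosines for each angle (a² = 82.81, b² = 106.09, c² = 32.49):
cos(A) = (b² + c² − a²)/(2bc) = (106.09 + 32.49 − 82.81)/(2·10.3·5.7) = 55.77/117.42 ≈ 0.474962  ⇒  A ≈ 61.6431°
cos(B) = (a² + c² − b²)/(2ac) = (82.81 + 32.49 − 106.09)/(2·9.1·5.7) = 9.21/103.74 ≈ 0.0887796  ⇒  B ≈ 84.9066°
cos(C) = (a² + b² − c²)/(2ab) = (82.81 + 106.09 − 32.49)/(2·9.1·10.3) = 156.41/187.46 ≈ 0.834365  ⇒  C ≈ 33.4503°
Check: A + B + C ≈ 180°

A = 61.64°, B = 84.91°, C = 33.45°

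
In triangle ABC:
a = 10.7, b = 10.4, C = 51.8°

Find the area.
Two sides and the included angle (SAS): A = ½·a·b·sin(C) = ½·10.7·10.4·sin(51.8°)
sin(51.8°) ≈ 0.785857
A ≈ ½·111.28·0.785857 = 55.64·0.785857 ≈ 43.7251

Area = 43.73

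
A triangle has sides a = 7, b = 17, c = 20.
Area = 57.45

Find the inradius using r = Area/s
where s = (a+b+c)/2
s = (7 + 17 + 20)/2 = 44/2 = 22
r = Area/s = 57.45/22 ≈ 2.61136

r = 2.611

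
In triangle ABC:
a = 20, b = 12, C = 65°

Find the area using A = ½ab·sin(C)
A = ½·a·b·sin(C) = ½·20·12·sin(65°)
sin(65°) ≈ 0.906308
A ≈ ½·240·0.906308 = 120·0.906308 ≈ 108.757

Area = 108.8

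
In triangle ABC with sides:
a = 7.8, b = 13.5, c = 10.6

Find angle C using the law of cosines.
c² = a² + b² − 2ab·cos(C)  ⇒  cos(C) = (a² + b² − c²)/(2ab)
cos(C) = (7.8² + 13.5² − 10.6²)/(2·7.8·13.5) = (60.84 + 182.25 − 112.36)/210.6 = 130.73/210.6 ≈ 0.62075
C = arccos(0.62075) ≈ 51.6291°

C = 51.63°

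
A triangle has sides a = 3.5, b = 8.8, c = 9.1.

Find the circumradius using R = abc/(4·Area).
First find the area with Heron's formula.
s = (3.5 + 8.8 + 9.1)/2 = 10.7
Area = √(s(s−a)(s−b)(s−c)) = √(10.7·7.2·1.9·1.6) ≈ √234.202 ≈ 15.3036
abc = 3.5·8.8·9.1 = 280.28
R = abc/(4·Area) ≈ 280.28/(4·15.3036) = 280.28/61.2146 ≈ 4.57865

R = 4.579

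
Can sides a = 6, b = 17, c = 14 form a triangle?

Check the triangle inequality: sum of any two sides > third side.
a + b vs c: 6 + 17 = 23 > 14  ✓
a + c vs b: 6 + 14 = 20 > 17  ✓
b + c vs a: 17 + 14 = 31 > 6  ✓

Yes, triangle inequality satisfied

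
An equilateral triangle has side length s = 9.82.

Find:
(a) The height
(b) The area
(a) The height splits the triangle into two 30-60-90 halves: h = s·√3/2 = 9.82·1.73205/2 ≈ 17.0087/2 ≈ 8.50437
(b) Area = (√3/4)·s² = (√3/4)·9.82² = (√3/4)·96.4324 ≈ 0.433013·96.4324 ≈ 41.7565

Height = 8.504, Area = 41.76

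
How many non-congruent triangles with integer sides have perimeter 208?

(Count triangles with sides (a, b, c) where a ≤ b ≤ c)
Let a ≤ b ≤ c with a + b + c = 208. The only binding inequality is a + b > c, i.e. 208 − c > c, so c < 208/2; and c ≥ 208/3 since c is the largest side.
So 70 ≤ c ≤ 103. For each c, b runs from ⌈(208 − c)/2⌉ up to c (then a = 208 − b − c satisfies 1 ≤ a ≤ b automatically), giving c − ⌈(208 − c)/2⌉ + 1 choices.
Summing over c: 2 + 3 + 5 + 6 + … + 50 + 51  (34 terms, c = 70, …, 103) = 901
Check (closed form: nearest integer to p²/48 for even p, (p+3)²/48 for odd p): 208²/48 = 43264/48 ≈ 901.33 → 901

901 triangles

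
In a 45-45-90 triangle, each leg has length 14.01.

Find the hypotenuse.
In a 45-45-90 triangle the sides are in ratio 1 : 1 : √2, so hypotenuse = leg·√2.
Hypotenuse = 14.01·√2 ≈ 14.01·1.41421 ≈ 19.8131

Hypotenuse = 14.01√2 = 19.81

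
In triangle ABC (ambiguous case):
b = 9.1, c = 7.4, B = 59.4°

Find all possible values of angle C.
b/sin(B) = c/sin(C)  ⇒  sin(C) = c·sin(B)/b = 7.4·sin(59.4°)/9.1
sin(59.4°) ≈ 0.860742
sin(C) ≈ 7.4·0.860742/9.1 ≈ 6.36949/9.1 ≈ 0.699944
Candidate 1: C₁ = arcsin(0.699944) ≈ 44.4225°  →  A = 180° − 59.4° − 44.4225° ≈ 76.1775° > 0, valid
Candidate 2: C₂ = 180° − C₁ ≈ 135.577°  →  A = 180° − 59.4° − 135.577° ≈ -14.9775° ≤ 0, not a valid triangle

C = 44.42° (one solution)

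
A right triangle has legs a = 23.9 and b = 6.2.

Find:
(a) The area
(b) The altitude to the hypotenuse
(a) The legs are perpendicular, so Area = ½·a·b = ½·23.9·6.2 = ½·148.18 = 74.09
(b) Hypotenuse c = √(a² + b²) = √(571.21 + 38.44) = √609.65 ≈ 24.6911
    Area = ½·c·h_c  ⇒  h_c = 2·Area/c = 148.18/24.6911 ≈ 6.00135

Area = 74.09, h_c = 6.001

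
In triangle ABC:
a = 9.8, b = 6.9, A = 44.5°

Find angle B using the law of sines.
a/sin(A) = b/sin(B)  ⇒  sin(B) = b·sin(A)/a = 6.9·sin(44.5°)/9.8
sin(44.5°) ≈ 0.700909
sin(B) ≈ 6.9·0.700909/9.8 ≈ 4.83627/9.8 ≈ 0.493497
B = arcsin(0.493497) ≈ 29.5707°
(Since b ≤ a we need B ≤ A, so the obtuse alternative 180° − 29.5707° ≈ 150.429° is rejected.)

B = 29.57°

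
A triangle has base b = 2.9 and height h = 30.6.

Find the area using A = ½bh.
A = ½·b·h = ½·2.9·30.6 = ½·88.74 = 44.37

Area = 44.37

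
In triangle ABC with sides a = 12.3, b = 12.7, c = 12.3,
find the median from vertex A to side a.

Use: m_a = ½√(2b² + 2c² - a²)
m_a = ½√(2·12.7² + 2·12.3² − 12.3²) = ½√(2·161.29 + 2·151.29 − 151.29) = ½√(322.58 + 302.58 − 151.29) = ½√473.87
√473.87 ≈ 21.7686, so m_a ≈ 10.8843

m_a = 10.88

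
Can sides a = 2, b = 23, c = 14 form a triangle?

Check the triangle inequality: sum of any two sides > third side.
a + b vs c: 2 + 23 = 25 > 14  ✓
a + c vs b: 2 + 14 = 16 ≤ 23  ✗
b + c vs a: 23 + 14 = 37 > 2  ✓

No: 2 + 14 = 16 is not > 23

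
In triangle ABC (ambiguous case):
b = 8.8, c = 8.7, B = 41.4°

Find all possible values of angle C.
b/sin(B) = c/sin(C)  ⇒  sin(C) = c·sin(B)/b = 8.7·sin(41.4°)/8.8
sin(41.4°) ≈ 0.661312
sin(C) ≈ 8.7·0.661312/8.8 ≈ 5.75341/8.8 ≈ 0.653797
Candidate 1: C₁ = arcsin(0.653797) ≈ 40.8285°  →  A = 180° − 41.4° − 40.8285° ≈ 97.7715° > 0, valid
Candidate 2: C₂ = 180° − C₁ ≈ 139.172°  →  A = 180° − 41.4° − 139.172° ≈ -0.5715° ≤ 0, not a valid triangle

C = 40.83° (one solution)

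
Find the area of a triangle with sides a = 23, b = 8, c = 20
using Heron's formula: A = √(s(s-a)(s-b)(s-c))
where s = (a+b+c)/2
s = (23 + 8 + 20)/2 = 51/2 = 25.5
s − a = 2.5, s − b = 17.5, s − c = 5.5
s(s−a)(s−b)(s−c) = 25.5·2.5·17.5·5.5 = 6135.9375
Area = √6135.9375 ≈ 78.3322

s = 25.5, Area = 78.33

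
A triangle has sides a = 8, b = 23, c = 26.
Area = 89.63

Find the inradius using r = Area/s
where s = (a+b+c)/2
s = (8 + 23 + 26)/2 = 57/2 = 28.5
r = Area/s = 89.63/28.5 ≈ 3.14491

r = 3.145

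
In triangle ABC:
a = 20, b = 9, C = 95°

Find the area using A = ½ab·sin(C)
A = ½·a·b·sin(C) = ½·20·9·sin(95°)
sin(95°) ≈ 0.996195
A ≈ ½·180·0.996195 = 90·0.996195 ≈ 89.6575

Area = 89.66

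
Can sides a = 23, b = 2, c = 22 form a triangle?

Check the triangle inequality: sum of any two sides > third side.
a + b vs c: 23 + 2 = 25 > 22  ✓
a + c vs b: 23 + 22 = 45 > 2  ✓
b + c vs a: 2 + 22 = 24 > 23  ✓

Yes, triangle inequality satisfied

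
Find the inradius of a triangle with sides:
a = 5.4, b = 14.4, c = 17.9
r = Area/s where s is the semi-perimeter.
s = (5.4 + 14.4 + 17.9)/2 = 37.7/2 = 18.85
Area = √(s(s−a)(s−b)(s−c)) = √(18.85·13.45·4.45·0.95) ≈ √1071.81 ≈ 32.7385
r ≈ 32.7385/18.85 ≈ 1.73679

r = 1.737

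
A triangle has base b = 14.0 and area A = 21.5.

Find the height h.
A = ½·b·h  ⇒  h = 2A/b = 2·21.5/14.0 = 43/14.0 ≈ 3.07143

h = 3.071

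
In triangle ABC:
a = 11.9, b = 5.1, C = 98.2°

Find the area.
Two sides and the included angle (SAS): A = ½·a·b·sin(C) = ½·11.9·5.1·sin(98.2°)
sin(98.2°) ≈ 0.989776
A ≈ ½·60.69·0.989776 = 30.345·0.989776 ≈ 30.0348

Area = 30.03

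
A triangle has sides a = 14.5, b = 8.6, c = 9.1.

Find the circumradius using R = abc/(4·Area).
First find the area with Heron's formula.
s = (14.5 + 8.6 + 9.1)/2 = 16.1
Area = √(s(s−a)(s−b)(s−c)) = √(16.1·1.6·7.5·7) ≈ √1352.4 ≈ 36.775
abc = 14.5·8.6·9.1 = 1134.77
R = abc/(4·Area) ≈ 1134.77/(4·36.775) = 1134.77/147.1 ≈ 7.71428

R = 7.714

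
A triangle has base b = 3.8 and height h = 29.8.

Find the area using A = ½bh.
A = ½·b·h = ½·3.8·29.8 = ½·113.24 = 56.62

Area = 56.62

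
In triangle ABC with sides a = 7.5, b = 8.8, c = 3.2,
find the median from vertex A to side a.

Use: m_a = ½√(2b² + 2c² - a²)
m_a = ½√(2·8.8² + 2·3.2² − 7.5²) = ½√(2·77.44 + 2·10.24 − 56.25) = ½√(154.88 + 20.48 − 56.25) = ½√119.11
√119.11 ≈ 10.9138, so m_a ≈ 5.45688

m_a = 5.457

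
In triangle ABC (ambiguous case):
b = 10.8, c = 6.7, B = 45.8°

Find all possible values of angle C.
b/sin(B) = c/sin(C)  ⇒  sin(C) = c·sin(B)/b = 6.7·sin(45.8°)/10.8
sin(45.8°) ≈ 0.716911
sin(C) ≈ 6.7·0.716911/10.8 ≈ 4.8033/10.8 ≈ 0.44475
Candidate 1: C₁ = arcsin(0.44475) ≈ 26.4074°  →  A = 180° − 45.8° − 26.4074° ≈ 107.793° > 0, valid
Candidate 2: C₂ = 180° − C₁ ≈ 153.593°  →  A = 180° − 45.8° − 153.593° ≈ -19.3926° ≤ 0, not a valid triangle

C = 26.41° (one solution)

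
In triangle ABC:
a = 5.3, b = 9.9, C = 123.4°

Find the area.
Two sides and the included angle (SAS): A = ½·a·b·sin(C) = ½·5.3·9.9·sin(123.4°)
sin(123.4°) ≈ 0.834848
A ≈ ½·52.47·0.834848 = 26.235·0.834848 ≈ 21.9022

Area = 21.9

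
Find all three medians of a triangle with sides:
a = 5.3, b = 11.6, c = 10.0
Median formula: m_a = ½√(2b² + 2c² − a²) (and cyclically). a² = 28.09, b² = 134.56, c² = 100.
m_a = ½√(2·134.56 + 2·100 − 28.09) = ½√441.03 ≈ ½·21.0007 ≈ 10.5004
m_b = ½√(2·28.09 + 2·100 − 134.56) = ½√121.62 ≈ ½·11.0281 ≈ 5.51407
m_c = ½√(2·28.09 + 2·134.56 − 100) = ½√225.3 ≈ ½·15.01 ≈ 7.505

m_a = 10.5, m_b = 5.514, m_c = 7.505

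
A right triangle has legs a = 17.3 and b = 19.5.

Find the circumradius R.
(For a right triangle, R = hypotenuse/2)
Hypotenuse c = √(a² + b²) = √(299.29 + 380.25) = √679.54 ≈ 26.068
R = c/2 ≈ 26.068/2 ≈ 13.034

R = 13.03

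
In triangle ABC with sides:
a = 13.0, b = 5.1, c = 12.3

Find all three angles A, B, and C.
Law of cosines for each angle (a² = 169, b² = 26.01, c² = 151.29):
cos(A) = (b² + c² − a²)/(2bc) = (26.01 + 151.29 − 169)/(2·5.1·12.3) = 8.3/125.46 ≈ 0.0661565  ⇒  A ≈ 86.2067°
cos(B) = (a² + c² − b²)/(2ac) = (169 + 151.29 − 26.01)/(2·13.0·12.3) = 294.28/319.8 ≈ 0.9202  ⇒  B ≈ 23.0446°
cos(C) = (a² + b² − c²)/(2ab) = (169 + 26.01 − 151.29)/(2·13.0·5.1) = 43.72/132.6 ≈ 0.329713  ⇒  C ≈ 70.7486°
Check: A + B + C ≈ 180°

A = 86.21°, B = 23.04°, C = 70.75°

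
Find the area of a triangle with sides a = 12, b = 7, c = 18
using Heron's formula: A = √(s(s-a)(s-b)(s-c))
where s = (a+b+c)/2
s = (12 + 7 + 18)/2 = 37/2 = 18.5
s − a = 6.5, s − b = 11.5, s − c = 0.5
s(s−a)(s−b)(s−c) = 18.5·6.5·11.5·0.5 = 691.4375
Area = √691.4375 ≈ 26.2952

s = 18.5, Area = 26.3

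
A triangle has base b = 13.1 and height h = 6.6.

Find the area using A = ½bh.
A = ½·b·h = ½·13.1·6.6 = ½·86.46 = 43.23

Area = 43.23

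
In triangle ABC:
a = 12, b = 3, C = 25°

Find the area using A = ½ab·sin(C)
A = ½·a·b·sin(C) = ½·12·3·sin(25°)
sin(25°) ≈ 0.422618
A ≈ ½·36·0.422618 = 18·0.422618 ≈ 7.60713

Area = 7.607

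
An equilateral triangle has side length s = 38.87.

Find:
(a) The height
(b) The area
(a) The height splits the triangle into two 30-60-90 halves: h = s·√3/2 = 38.87·1.73205/2 ≈ 67.3248/2 ≈ 33.6624
(b) Area = (√3/4)·s² = (√3/4)·38.87² = (√3/4)·1510.8769 ≈ 0.433013·1510.8769 ≈ 654.229

Height = 33.66, Area = 654.2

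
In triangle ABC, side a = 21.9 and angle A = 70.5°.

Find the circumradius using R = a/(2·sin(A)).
R = a/(2·sin(A)) = 21.9/(2·sin(70.5°))
sin(70.5°) ≈ 0.942641
R ≈ 21.9/(2·0.942641) = 21.9/1.88528 ≈ 11.6163

R = 11.62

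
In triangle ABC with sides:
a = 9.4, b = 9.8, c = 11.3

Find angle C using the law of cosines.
c² = a² + b² − 2ab·cos(C)  ⇒  cos(C) = (a² + b² − c²)/(2ab)
cos(C) = (9.4² + 9.8² − 11.3²)/(2·9.4·9.8) = (88.36 + 96.04 − 127.69)/184.24 = 56.71/184.24 ≈ 0.307805
C = arccos(0.307805) ≈ 72.073°

C = 72.07°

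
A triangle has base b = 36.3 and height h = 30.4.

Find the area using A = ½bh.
A = ½·b·h = ½·36.3·30.4 = ½·1103.52 = 551.76

Area = 551.76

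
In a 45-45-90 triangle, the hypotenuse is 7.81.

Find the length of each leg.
In a 45-45-90 triangle hypotenuse = leg·√2, so leg = hypotenuse/√2.
Leg = 7.81/√2 ≈ 7.81/1.41421 ≈ 5.5225

Each leg = 5.523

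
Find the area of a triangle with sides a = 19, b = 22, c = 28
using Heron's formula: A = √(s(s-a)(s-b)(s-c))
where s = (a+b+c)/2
s = (19 + 22 + 28)/2 = 69/2 = 34.5
s − a = 15.5, s − b = 12.5, s − c = 6.5
s(s−a)(s−b)(s−c) = 34.5·15.5·12.5·6.5 = 43448.4375
Area = √43448.4375 ≈ 208.443

s = 34.5, Area = 208.4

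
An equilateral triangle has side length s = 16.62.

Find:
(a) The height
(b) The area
(a) The height splits the triangle into two 30-60-90 halves: h = s·√3/2 = 16.62·1.73205/2 ≈ 28.7867/2 ≈ 14.3933
(b) Area = (√3/4)·s² = (√3/4)·16.62² = (√3/4)·276.2244 ≈ 0.433013·276.2244 ≈ 119.609

Height = 14.39, Area = 119.6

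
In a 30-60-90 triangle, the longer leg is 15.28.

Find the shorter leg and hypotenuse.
In a 30-60-90 triangle the sides are in ratio 1 : √3 : 2, so short leg = long leg/√3 and hypotenuse = 2·(short leg).
Short leg = 15.28/√3 ≈ 15.28/1.73205 ≈ 8.82191
Hypotenuse = 2·8.82191 ≈ 17.6438

Short leg = 8.822, Hypotenuse = 17.64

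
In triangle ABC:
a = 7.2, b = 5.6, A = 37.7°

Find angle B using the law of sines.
a/sin(A) = b/sin(B)  ⇒  sin(B) = b·sin(A)/a = 5.6·sin(37.7°)/7.2
sin(37.7°) ≈ 0.611527
sin(B) ≈ 5.6·0.611527/7.2 ≈ 3.42455/7.2 ≈ 0.475632
B = arcsin(0.475632) ≈ 28.4005°
(Since b ≤ a we need B ≤ A, so the obtuse alternative 180° − 28.4005° ≈ 151.599° is rejected.)

B = 28.4°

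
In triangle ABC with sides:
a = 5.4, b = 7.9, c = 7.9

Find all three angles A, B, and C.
Law of cosines for each angle (a² = 29.16, b² = 62.41, c² = 62.41):
cos(A) = (b² + c² − a²)/(2bc) = (62.41 + 62.41 − 29.16)/(2·7.9·7.9) = 95.66/124.82 ≈ 0.766384  ⇒  A ≈ 39.9698°
cos(B) = (a² + c² − b²)/(2ac) = (29.16 + 62.41 − 62.41)/(2·5.4·7.9) = 29.16/85.32 ≈ 0.341772  ⇒  B ≈ 70.0151°
cos(C) = (a² + b² − c²)/(2ab) = (29.16 + 62.41 − 62.41)/(2·5.4·7.9) = 29.16/85.32 ≈ 0.341772  ⇒  C ≈ 70.0151°
Check: A + B + C ≈ 180°

A = 39.97°, B = 70.02°, C = 70.02°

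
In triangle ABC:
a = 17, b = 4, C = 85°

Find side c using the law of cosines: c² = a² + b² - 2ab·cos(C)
c² = 17² + 4² − 2·17·4·cos(85°)
cos(85°) ≈ 0.0871557
c² ≈ 289 + 16 − 136·(0.0871557) ≈ 305 − 11.8532 ≈ 293.147
c ≈ √293.147 ≈ 17.1215

c = 17.12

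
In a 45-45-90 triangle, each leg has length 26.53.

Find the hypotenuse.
In a 45-45-90 triangle the sides are in ratio 1 : 1 : √2, so hypotenuse = leg·√2.
Hypotenuse = 26.53·√2 ≈ 26.53·1.41421 ≈ 37.5191

Hypotenuse = 26.53√2 = 37.52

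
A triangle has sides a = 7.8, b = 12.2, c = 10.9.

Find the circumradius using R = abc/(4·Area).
First find the area with Heron's formula.
s = (7.8 + 12.2 + 10.9)/2 = 15.45
Area = √(s(s−a)(s−b)(s−c)) = √(15.45·7.65·3.25·4.55) ≈ √1747.77 ≈ 41.8064
abc = 7.8·12.2·10.9 = 1037.244
R = abc/(4·Area) ≈ 1037.244/(4·41.8064) = 1037.244/167.225 ≈ 6.20267

R = 6.203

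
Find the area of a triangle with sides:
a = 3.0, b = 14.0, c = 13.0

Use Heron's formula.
s = (3.0 + 14.0 + 13.0)/2 = 30/2 = 15
s − a = 12, s − b = 1, s − c = 2
s(s−a)(s−b)(s−c) = 15·12·1·2 ≈ 360
Area = √360 ≈ 18.9737

Area = 18.97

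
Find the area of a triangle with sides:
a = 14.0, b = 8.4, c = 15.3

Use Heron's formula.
s = (14.0 + 8.4 + 15.3)/2 = 37.7/2 = 18.85
s − a = 4.85, s − b = 10.45, s − c = 3.55
s(s−a)(s−b)(s−c) = 18.85·4.85·10.45·3.55 ≈ 3391.55
Area = √3391.55 ≈ 58.237

Area = 58.24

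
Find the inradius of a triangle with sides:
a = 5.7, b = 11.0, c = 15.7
r = Area/s where s is the semi-perimeter.
s = (5.7 + 11.0 + 15.7)/2 = 32.4/2 = 16.2
Area = √(s(s−a)(s−b)(s−c)) = √(16.2·10.5·5.2·0.5) ≈ √442.26 ≈ 21.03
r ≈ 21.03/16.2 ≈ 1.29815

r = 1.298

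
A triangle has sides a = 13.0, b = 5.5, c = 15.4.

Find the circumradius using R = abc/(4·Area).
First find the area with Heron's formula.
s = (13.0 + 5.5 + 15.4)/2 = 16.95
Area = √(s(s−a)(s−b)(s−c)) = √(16.95·3.95·11.45·1.55) ≈ √1188.24 ≈ 34.4708
abc = 13.0·5.5·15.4 = 1101.1
R = abc/(4·Area) ≈ 1101.1/(4·34.4708) = 1101.1/137.883 ≈ 7.98573

R = 7.986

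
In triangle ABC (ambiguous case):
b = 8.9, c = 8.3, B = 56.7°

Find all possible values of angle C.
b/sin(B) = c/sin(C)  ⇒  sin(C) = c·sin(B)/b = 8.3·sin(56.7°)/8.9
sin(56.7°) ≈ 0.835807
sin(C) ≈ 8.3·0.835807/8.9 ≈ 6.9372/8.9 ≈ 0.779461
Candidate 1: C₁ = arcsin(0.779461) ≈ 51.2112°  →  A = 180° − 56.7° − 51.2112° ≈ 72.0888° > 0, valid
Candidate 2: C₂ = 180° − C₁ ≈ 128.789°  →  A = 180° − 56.7° − 128.789° ≈ -5.4888° ≤ 0, not a valid triangle

C = 51.21° (one solution)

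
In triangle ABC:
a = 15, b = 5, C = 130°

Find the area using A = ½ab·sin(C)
A = ½·a·b·sin(C) = ½·15·5·sin(130°)
sin(130°) ≈ 0.766044
A ≈ ½·75·0.766044 = 37.5·0.766044 ≈ 28.7267

Area = 28.73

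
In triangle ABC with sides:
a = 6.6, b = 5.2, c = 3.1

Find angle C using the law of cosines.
c² = a² + b² − 2ab·cos(C)  ⇒  cos(C) = (a² + b² − c²)/(2ab)
cos(C) = (6.6² + 5.2² − 3.1²)/(2·6.6·5.2) = (43.56 + 27.04 − 9.61)/68.64 = 60.99/68.64 ≈ 0.888549
C = arccos(0.888549) ≈ 27.3085°

C = 27.31°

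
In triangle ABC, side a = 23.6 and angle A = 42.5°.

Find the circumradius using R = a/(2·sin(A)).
R = a/(2·sin(A)) = 23.6/(2·sin(42.5°))
sin(42.5°) ≈ 0.67559
R ≈ 23.6/(2·0.67559) = 23.6/1.35118 ≈ 17.4662

R = 17.47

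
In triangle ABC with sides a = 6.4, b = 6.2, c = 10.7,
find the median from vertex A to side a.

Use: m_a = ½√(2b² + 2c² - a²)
m_a = ½√(2·6.2² + 2·10.7² − 6.4²) = ½√(2·38.44 + 2·114.49 − 40.96) = ½√(76.88 + 228.98 − 40.96) = ½√264.9
√264.9 ≈ 16.2757, so m_a ≈ 8.13787

m_a = 8.138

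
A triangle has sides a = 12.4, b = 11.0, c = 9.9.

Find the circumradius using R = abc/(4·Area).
First find the area with Heron's formula.
s = (12.4 + 11.0 + 9.9)/2 = 16.65
Area = √(s(s−a)(s−b)(s−c)) = √(16.65·4.25·5.65·6.75) ≈ √2698.7 ≈ 51.9491
abc = 12.4·11.0·9.9 = 1350.36
R = abc/(4·Area) ≈ 1350.36/(4·51.9491) = 1350.36/207.796 ≈ 6.49848

R = 6.498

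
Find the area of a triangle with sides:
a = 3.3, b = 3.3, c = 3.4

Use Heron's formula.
s = (3.3 + 3.3 + 3.4)/2 = 10/2 = 5
s − a = 1.7, s − b = 1.7, s − c = 1.6
s(s−a)(s−b)(s−c) = 5·1.7·1.7·1.6 ≈ 23.12
Area = √23.12 ≈ 4.80833

Area = 4.808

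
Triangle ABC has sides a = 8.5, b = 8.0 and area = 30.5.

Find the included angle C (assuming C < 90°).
Area = ½·a·b·sin(C)  ⇒  sin(C) = 2·Area/(a·b) = 2·30.5/(8.5·8.0) = 61/68 ≈ 0.897059
C = arcsin(0.897059) ≈ 63.7741° (taking the acute solution since C < 90°)

C = 63.77°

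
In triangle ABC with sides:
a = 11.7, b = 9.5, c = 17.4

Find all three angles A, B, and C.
Law of cosines for each angle (a² = 136.89, b² = 90.25, c² = 302.76):
cos(A) = (b² + c² − a²)/(2bc) = (90.25 + 302.76 − 136.89)/(2·9.5·17.4) = 256.12/330.6 ≈ 0.774713  ⇒  A ≈ 39.221°
cos(B) = (a² + c² − b²)/(2ac) = (136.89 + 302.76 − 90.25)/(2·11.7·17.4) = 349.4/407.16 ≈ 0.858139  ⇒  B ≈ 30.8917°
cos(C) = (a² + b² − c²)/(2ab) = (136.89 + 90.25 − 302.76)/(2·11.7·9.5) = -75.62/222.3 ≈ -0.340171  ⇒  C ≈ 109.887°
Check: A + B + C ≈ 180°

A = 39.22°, B = 30.89°, C = 109.9°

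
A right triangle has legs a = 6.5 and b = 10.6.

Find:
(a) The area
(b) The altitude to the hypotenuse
(a) The legs are perpendicular, so Area = ½·a·b = ½·6.5·10.6 = ½·68.9 = 34.45
(b) Hypotenuse c = √(a² + b²) = √(42.25 + 112.36) = √154.61 ≈ 12.4342
    Area = ½·c·h_c  ⇒  h_c = 2·Area/c = 68.9/12.4342 ≈ 5.54116

Area = 34.45, h_c = 5.541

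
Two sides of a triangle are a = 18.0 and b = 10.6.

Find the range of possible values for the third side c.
Triangle inequality: |a − b| < c < a + b
|a − b| = |18.0 − 10.6| = 7.4
a + b = 18.0 + 10.6 = 28.6

7.4 < c < 28.6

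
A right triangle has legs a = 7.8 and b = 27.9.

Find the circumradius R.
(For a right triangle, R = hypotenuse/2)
Hypotenuse c = √(a² + b²) = √(60.84 + 778.41) = √839.25 ≈ 28.9698
R = c/2 ≈ 28.9698/2 ≈ 14.4849

R = 14.48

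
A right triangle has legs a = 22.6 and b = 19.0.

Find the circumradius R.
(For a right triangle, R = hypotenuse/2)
Hypotenuse c = √(a² + b²) = √(510.76 + 361) = √871.76 ≈ 29.5256
R = c/2 ≈ 29.5256/2 ≈ 14.7628

R = 14.76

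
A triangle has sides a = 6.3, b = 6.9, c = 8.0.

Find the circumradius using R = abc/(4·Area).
First find the area with Heron's formula.
s = (6.3 + 6.9 + 8.0)/2 = 10.6
Area = √(s(s−a)(s−b)(s−c)) = √(10.6·4.3·3.7·2.6) ≈ √438.48 ≈ 20.9399
abc = 6.3·6.9·8.0 = 347.76
R = abc/(4·Area) ≈ 347.76/(4·20.9399) = 347.76/83.7596 ≈ 4.15188

R = 4.152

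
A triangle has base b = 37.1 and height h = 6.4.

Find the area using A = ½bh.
A = ½·b·h = ½·37.1·6.4 = ½·237.44 = 118.72

Area = 118.72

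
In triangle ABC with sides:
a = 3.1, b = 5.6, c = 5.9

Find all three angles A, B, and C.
Law of cosines for each angle (a² = 9.61, b² = 31.36, c² = 34.81):
cos(A) = (b² + c² − a²)/(2bc) = (31.36 + 34.81 − 9.61)/(2·5.6·5.9) = 56.56/66.08 ≈ 0.855932  ⇒  A ≈ 31.1371°
cos(B) = (a² + c² − b²)/(2ac) = (9.61 + 34.81 − 31.36)/(2·3.1·5.9) = 13.06/36.58 ≈ 0.357026  ⇒  B ≈ 69.0824°
cos(C) = (a² + b² − c²)/(2ab) = (9.61 + 31.36 − 34.81)/(2·3.1·5.6) = 6.16/34.72 ≈ 0.177419  ⇒  C ≈ 79.7805°
Check: A + B + C ≈ 180°

A = 31.14°, B = 69.08°, C = 79.78°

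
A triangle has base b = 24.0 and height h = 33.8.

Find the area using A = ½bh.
A = ½·b·h = ½·24.0·33.8 = ½·811.2 = 405.6

Area = 405.6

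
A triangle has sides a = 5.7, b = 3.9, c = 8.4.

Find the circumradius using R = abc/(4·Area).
First find the area with Heron's formula.
s = (5.7 + 3.9 + 8.4)/2 = 9
Area = √(s(s−a)(s−b)(s−c)) = √(9·3.3·5.1·0.6) ≈ √90.882 ≈ 9.53321
abc = 5.7·3.9·8.4 = 186.732
R = abc/(4·Area) ≈ 186.732/(4·9.53321) = 186.732/38.1328 ≈ 4.89688

R = 4.897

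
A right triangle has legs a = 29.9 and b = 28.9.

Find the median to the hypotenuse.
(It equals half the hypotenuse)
Hypotenuse c = √(a² + b²) = √(894.01 + 835.21) = √1729.22 ≈ 41.5839
Median to hypotenuse = c/2 ≈ 41.5839/2 ≈ 20.7919

Median = 20.79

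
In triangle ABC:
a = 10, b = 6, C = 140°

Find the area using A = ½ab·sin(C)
A = ½·a·b·sin(C) = ½·10·6·sin(140°)
sin(140°) ≈ 0.642788
A ≈ ½·60·0.642788 = 30·0.642788 ≈ 19.2836

Area = 19.28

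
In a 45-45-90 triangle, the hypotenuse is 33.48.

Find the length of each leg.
In a 45-45-90 triangle hypotenuse = leg·√2, so leg = hypotenuse/√2.
Leg = 33.48/√2 ≈ 33.48/1.41421 ≈ 23.6739

Each leg = 23.67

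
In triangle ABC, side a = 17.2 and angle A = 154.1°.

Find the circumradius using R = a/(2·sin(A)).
R = a/(2·sin(A)) = 17.2/(2·sin(154.1°))
sin(154.1°) ≈ 0.436802
R ≈ 17.2/(2·0.436802) = 17.2/0.873604 ≈ 19.6886

R = 19.69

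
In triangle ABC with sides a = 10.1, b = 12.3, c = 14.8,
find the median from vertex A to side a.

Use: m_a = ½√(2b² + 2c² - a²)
m_a = ½√(2·12.3² + 2·14.8² − 10.1²) = ½√(2·151.29 + 2·219.04 − 102.01) = ½√(302.58 + 438.08 − 102.01) = ½√638.65
√638.65 ≈ 25.2715, so m_a ≈ 12.6358

m_a = 12.64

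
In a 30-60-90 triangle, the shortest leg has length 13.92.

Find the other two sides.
In a 30-60-90 triangle the sides are in ratio 1 : √3 : 2 (short leg : long leg : hypotenuse).
Long leg = 13.92·√3 ≈ 13.92·1.73205 ≈ 24.1101
Hypotenuse = 2·13.92 = 27.84

Long leg = 13.92√3 = 24.11, Hypotenuse = 27.84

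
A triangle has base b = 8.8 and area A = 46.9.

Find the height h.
A = ½·b·h  ⇒  h = 2A/b = 2·46.9/8.8 = 93.8/8.8 ≈ 10.6591

h = 10.66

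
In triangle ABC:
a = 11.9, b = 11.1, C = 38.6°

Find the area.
Two sides and the included angle (SAS): A = ½·a·b·sin(C) = ½·11.9·11.1·sin(38.6°)
sin(38.6°) ≈ 0.62388
A ≈ ½·132.09·0.62388 = 66.045·0.62388 ≈ 41.2041

Area = 41.2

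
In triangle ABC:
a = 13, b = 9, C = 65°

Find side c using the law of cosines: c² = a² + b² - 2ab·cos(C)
c² = 13² + 9² − 2·13·9·cos(65°)
cos(65°) ≈ 0.422618
c² ≈ 169 + 81 − 234·(0.422618) ≈ 250 − 98.8927 ≈ 151.107
c ≈ √151.107 ≈ 12.2926

c = 12.29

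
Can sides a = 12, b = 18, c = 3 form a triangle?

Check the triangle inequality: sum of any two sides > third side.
a + b vs c: 12 + 18 = 30 > 3  ✓
a + c vs b: 12 + 3 = 15 ≤ 18  ✗
b + c vs a: 18 + 3 = 21 > 12  ✓

No: 12 + 3 = 15 is not > 18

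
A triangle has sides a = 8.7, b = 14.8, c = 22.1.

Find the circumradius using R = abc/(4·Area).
First find the area with Heron's formula.
s = (8.7 + 14.8 + 22.1)/2 = 22.8
Area = √(s(s−a)(s−b)(s−c)) = √(22.8·14.1·8·0.7) ≈ √1800.29 ≈ 42.4298
abc = 8.7·14.8·22.1 = 2845.596
R = abc/(4·Area) ≈ 2845.596/(4·42.4298) = 2845.596/169.719 ≈ 16.7665

R = 16.77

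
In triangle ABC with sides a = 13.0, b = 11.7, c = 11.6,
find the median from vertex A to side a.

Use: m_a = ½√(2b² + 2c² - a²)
m_a = ½√(2·11.7² + 2·11.6² − 13.0²) = ½√(2·136.89 + 2·134.56 − 169) = ½√(273.78 + 269.12 − 169) = ½√373.9
√373.9 ≈ 19.3365, so m_a ≈ 9.66825

m_a = 9.668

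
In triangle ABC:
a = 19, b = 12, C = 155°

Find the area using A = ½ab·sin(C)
A = ½·a·b·sin(C) = ½·19·12·sin(155°)
sin(155°) ≈ 0.422618
A ≈ ½·228·0.422618 = 114·0.422618 ≈ 48.1785

Area = 48.18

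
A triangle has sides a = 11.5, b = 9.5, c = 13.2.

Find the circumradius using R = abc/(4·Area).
First find the area with Heron's formula.
s = (11.5 + 9.5 + 13.2)/2 = 17.1
Area = √(s(s−a)(s−b)(s−c)) = √(17.1·5.6·7.6·3.9) ≈ √2838.33 ≈ 53.2759
abc = 11.5·9.5·13.2 = 1442.1
R = abc/(4·Area) ≈ 1442.1/(4·53.2759) = 1442.1/213.104 ≈ 6.76713

R = 6.767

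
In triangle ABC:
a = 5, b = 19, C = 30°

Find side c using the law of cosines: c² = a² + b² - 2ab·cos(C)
c² = 5² + 19² − 2·5·19·cos(30°)
cos(30°) ≈ 0.866025
c² ≈ 25 + 361 − 190·(0.866025) ≈ 386 − 164.545 ≈ 221.455
c ≈ √221.455 ≈ 14.8814

c = 14.88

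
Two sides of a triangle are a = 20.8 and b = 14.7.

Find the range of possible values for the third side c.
Triangle inequality: |a − b| < c < a + b
|a − b| = |20.8 − 14.7| = 6.1
a + b = 20.8 + 14.7 = 35.5

6.1 < c < 35.5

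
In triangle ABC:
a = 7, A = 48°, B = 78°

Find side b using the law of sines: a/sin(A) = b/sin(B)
a/sin(A) = b/sin(B)  ⇒  b = a·sin(B)/sin(A) = 7·sin(78°)/sin(48°)
sin(78°) ≈ 0.978148, sin(48°) ≈ 0.743145
b ≈ 7·0.978148/0.743145 ≈ 6.84703/0.743145 ≈ 9.21359

b = 9.214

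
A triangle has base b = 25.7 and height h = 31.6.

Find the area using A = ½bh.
A = ½·b·h = ½·25.7·31.6 = ½·812.12 = 406.06

Area = 406.06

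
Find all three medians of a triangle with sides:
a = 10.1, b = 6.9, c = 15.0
Median formula: m_a = ½√(2b² + 2c² − a²) (and cyclically). a² = 102.01, b² = 47.61, c² = 225.
m_a = ½√(2·47.61 + 2·225 − 102.01) = ½√443.21 ≈ ½·21.0526 ≈ 10.5263
m_b = ½√(2·102.01 + 2·225 − 47.61) = ½√606.41 ≈ ½·24.6254 ≈ 12.3127
m_c = ½√(2·102.01 + 2·47.61 − 225) = ½√74.24 ≈ ½·8.61626 ≈ 4.30813

m_a = 10.53, m_b = 12.31, m_c = 4.308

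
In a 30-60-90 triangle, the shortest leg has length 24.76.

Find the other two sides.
In a 30-60-90 triangle the sides are in ratio 1 : √3 : 2 (short leg : long leg : hypotenuse).
Long leg = 24.76·√3 ≈ 24.76·1.73205 ≈ 42.8856
Hypotenuse = 2·24.76 = 49.52

Long leg = 24.76√3 = 42.89, Hypotenuse = 49.52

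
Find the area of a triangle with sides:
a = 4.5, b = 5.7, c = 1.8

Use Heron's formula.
s = (4.5 + 5.7 + 1.8)/2 = 12/2 = 6
s − a = 1.5, s − b = 0.3, s − c = 4.2
s(s−a)(s−b)(s−c) = 6·1.5·0.3·4.2 ≈ 11.34
Area = √11.34 ≈ 3.36749

Area = 3.367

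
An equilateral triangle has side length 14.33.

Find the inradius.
r = Area/s with s the semi-perimeter.
Area = (√3/4)·14.33² = (√3/4)·205.3489 ≈ 0.433013·205.3489 ≈ 88.9187
s = 3·14.33/2 = 21.495
r ≈ 88.9187/21.495 ≈ 4.13671
(Equivalently r = side/(2√3) = 14.33/3.4641 ≈ 4.13671.)

r = 4.137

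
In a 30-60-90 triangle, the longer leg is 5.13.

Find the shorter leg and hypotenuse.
In a 30-60-90 triangle the sides are in ratio 1 : √3 : 2, so short leg = long leg/√3 and hypotenuse = 2·(short leg).
Short leg = 5.13/√3 ≈ 5.13/1.73205 ≈ 2.96181
Hypotenuse = 2·2.96181 ≈ 5.92361

Short leg = 2.962, Hypotenuse = 5.924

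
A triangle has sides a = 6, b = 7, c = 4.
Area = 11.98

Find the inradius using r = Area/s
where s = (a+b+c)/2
s = (6 + 7 + 4)/2 = 17/2 = 8.5
r = Area/s = 11.98/8.5 ≈ 1.40941

r = 1.409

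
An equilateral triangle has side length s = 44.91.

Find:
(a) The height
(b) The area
(a) The height splits the triangle into two 30-60-90 halves: h = s·√3/2 = 44.91·1.73205/2 ≈ 77.7864/2 ≈ 38.8932
(b) Area = (√3/4)·s² = (√3/4)·44.91² = (√3/4)·2016.9081 ≈ 0.433013·2016.9081 ≈ 873.347

Height = 38.89, Area = 873.3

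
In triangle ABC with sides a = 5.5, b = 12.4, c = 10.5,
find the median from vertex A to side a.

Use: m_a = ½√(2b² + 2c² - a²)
m_a = ½√(2·12.4² + 2·10.5² − 5.5²) = ½√(2·153.76 + 2·110.25 − 30.25) = ½√(307.52 + 220.5 − 30.25) = ½√497.77
√497.77 ≈ 22.3108, so m_a ≈ 11.1554

m_a = 11.16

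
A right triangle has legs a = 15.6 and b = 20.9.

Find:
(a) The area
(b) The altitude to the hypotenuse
(a) The legs are perpendicular, so Area = ½·a·b = ½·15.6·20.9 = ½·326.04 = 163.02
(b) Hypotenuse c = √(a² + b²) = √(243.36 + 436.81) = √680.17 ≈ 26.0801
    Area = ½·c·h_c  ⇒  h_c = 2·Area/c = 326.04/26.0801 ≈ 12.5015

Area = 163.02, h_c = 12.5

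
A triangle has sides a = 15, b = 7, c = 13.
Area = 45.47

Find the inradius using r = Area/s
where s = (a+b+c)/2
s = (15 + 7 + 13)/2 = 35/2 = 17.5
r = Area/s = 45.47/17.5 ≈ 2.59829

r = 2.598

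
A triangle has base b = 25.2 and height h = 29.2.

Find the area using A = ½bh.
A = ½·b·h = ½·25.2·29.2 = ½·735.84 = 367.92

Area = 367.92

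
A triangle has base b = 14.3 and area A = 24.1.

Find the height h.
A = ½·b·h  ⇒  h = 2A/b = 2·24.1/14.3 = 48.2/14.3 ≈ 3.37063

h = 3.371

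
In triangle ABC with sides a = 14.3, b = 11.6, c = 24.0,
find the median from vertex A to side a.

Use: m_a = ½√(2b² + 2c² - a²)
m_a = ½√(2·11.6² + 2·24.0² − 14.3²) = ½√(2·134.56 + 2·576 − 204.49) = ½√(269.12 + 1152 − 204.49) = ½√1216.63
√1216.63 ≈ 34.8802, so m_a ≈ 17.4401

m_a = 17.44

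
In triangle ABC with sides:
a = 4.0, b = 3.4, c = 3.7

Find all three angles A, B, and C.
Law of cosines for each angle (a² = 16, b² = 11.56, c² = 13.69):
cos(A) = (b² + c² − a²)/(2bc) = (11.56 + 13.69 − 16)/(2·3.4·3.7) = 9.25/25.16 ≈ 0.367647  ⇒  A ≈ 68.4294°
cos(B) = (a² + c² − b²)/(2ac) = (16 + 13.69 − 11.56)/(2·4.0·3.7) = 18.13/29.6 ≈ 0.6125  ⇒  B ≈ 52.2295°
cos(C) = (a² + b² − c²)/(2ab) = (16 + 11.56 − 13.69)/(2·4.0·3.4) = 13.87/27.2 ≈ 0.509926  ⇒  C ≈ 59.3411°
Check: A + B + C ≈ 180°

A = 68.43°, B = 52.23°, C = 59.34°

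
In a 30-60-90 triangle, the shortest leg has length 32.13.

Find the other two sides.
In a 30-60-90 triangle the sides are in ratio 1 : √3 : 2 (short leg : long leg : hypotenuse).
Long leg = 32.13·√3 ≈ 32.13·1.73205 ≈ 55.6508
Hypotenuse = 2·32.13 = 64.26

Long leg = 32.13√3 = 55.65, Hypotenuse = 64.26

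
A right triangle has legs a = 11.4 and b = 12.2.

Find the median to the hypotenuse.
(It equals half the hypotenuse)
Hypotenuse c = √(a² + b²) = √(129.96 + 148.84) = √278.8 ≈ 16.6973
Median to hypotenuse = c/2 ≈ 16.6973/2 ≈ 8.34865

Median = 8.349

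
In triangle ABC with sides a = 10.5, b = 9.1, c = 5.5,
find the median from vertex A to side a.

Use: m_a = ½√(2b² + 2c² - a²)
m_a = ½√(2·9.1² + 2·5.5² − 10.5²) = ½√(2·82.81 + 2·30.25 − 110.25) = ½√(165.62 + 60.5 − 110.25) = ½√115.87
√115.87 ≈ 10.7643, so m_a ≈ 5.38215

m_a = 5.382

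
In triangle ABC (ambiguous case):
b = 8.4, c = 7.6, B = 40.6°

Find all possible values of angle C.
b/sin(B) = c/sin(C)  ⇒  sin(C) = c·sin(B)/b = 7.6·sin(40.6°)/8.4
sin(40.6°) ≈ 0.650774
sin(C) ≈ 7.6·0.650774/8.4 ≈ 4.94588/8.4 ≈ 0.588796
Candidate 1: C₁ = arcsin(0.588796) ≈ 36.0716°  →  A = 180° − 40.6° − 36.0716° ≈ 103.328° > 0, valid
Candidate 2: C₂ = 180° − C₁ ≈ 143.928°  →  A = 180° − 40.6° − 143.928° ≈ -4.5284° ≤ 0, not a valid triangle

C = 36.07° (one solution)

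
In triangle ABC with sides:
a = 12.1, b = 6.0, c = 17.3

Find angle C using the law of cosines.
c² = a² + b² − 2ab·cos(C)  ⇒  cos(C) = (a² + b² − c²)/(2ab)
cos(C) = (12.1² + 6.0² − 17.3²)/(2·12.1·6.0) = (146.41 + 36 − 299.29)/145.2 = -116.88/145.2 ≈ -0.804959
C = arccos(-0.804959) ≈ 143.606°

C = 143.6°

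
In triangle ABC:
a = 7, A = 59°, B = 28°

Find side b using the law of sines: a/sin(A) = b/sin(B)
a/sin(A) = b/sin(B)  ⇒  b = a·sin(B)/sin(A) = 7·sin(28°)/sin(59°)
sin(28°) ≈ 0.469472, sin(59°) ≈ 0.857167
b ≈ 7·0.469472/0.857167 ≈ 3.2863/0.857167 ≈ 3.83391

b = 3.834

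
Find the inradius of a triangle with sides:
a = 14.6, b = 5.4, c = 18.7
r = Area/s where s is the semi-perimeter.
s = (14.6 + 5.4 + 18.7)/2 = 38.7/2 = 19.35
Area = √(s(s−a)(s−b)(s−c)) = √(19.35·4.75·13.95·0.65) ≈ √833.417 ≈ 28.869
r ≈ 28.869/19.35 ≈ 1.49194

r = 1.492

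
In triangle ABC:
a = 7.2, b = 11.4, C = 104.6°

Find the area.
Two sides and the included angle (SAS): A = ½·a·b·sin(C) = ½·7.2·11.4·sin(104.6°)
sin(104.6°) ≈ 0.967709
A ≈ ½·82.08·0.967709 = 41.04·0.967709 ≈ 39.7148

Area = 39.71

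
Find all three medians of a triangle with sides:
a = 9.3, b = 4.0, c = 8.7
Median formula: m_a = ½√(2b² + 2c² − a²) (and cyclically). a² = 86.49, b² = 16, c² = 75.69.
m_a = ½√(2·16 + 2·75.69 − 86.49) = ½√96.89 ≈ ½·9.84327 ≈ 4.92164
m_b = ½√(2·86.49 + 2·75.69 − 16) = ½√308.36 ≈ ½·17.5602 ≈ 8.78009
m_c = ½√(2·86.49 + 2·16 − 75.69) = ½√129.29 ≈ ½·11.3706 ≈ 5.68529

m_a = 4.922, m_b = 8.78, m_c = 5.685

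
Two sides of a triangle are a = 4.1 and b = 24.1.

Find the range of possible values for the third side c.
Triangle inequality: |a − b| < c < a + b
|a − b| = |4.1 − 24.1| = 20
a + b = 4.1 + 24.1 = 28.2

20 < c < 28.2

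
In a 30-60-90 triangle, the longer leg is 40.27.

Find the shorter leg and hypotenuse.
In a 30-60-90 triangle the sides are in ratio 1 : √3 : 2, so short leg = long leg/√3 and hypotenuse = 2·(short leg).
Short leg = 40.27/√3 ≈ 40.27/1.73205 ≈ 23.2499
Hypotenuse = 2·23.2499 ≈ 46.4998

Short leg = 23.25, Hypotenuse = 46.5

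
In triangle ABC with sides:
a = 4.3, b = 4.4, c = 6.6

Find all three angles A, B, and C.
Law of cosines for each angle (a² = 18.49, b² = 19.36, c² = 43.56):
cos(A) = (b² + c² − a²)/(2bc) = (19.36 + 43.56 − 18.49)/(2·4.4·6.6) = 44.43/58.08 ≈ 0.764979  ⇒  A ≈ 40.0948°
cos(B) = (a² + c² − b²)/(2ac) = (18.49 + 43.56 − 19.36)/(2·4.3·6.6) = 42.69/56.76 ≈ 0.752114  ⇒  B ≈ 41.2262°
cos(C) = (a² + b² − c²)/(2ab) = (18.49 + 19.36 − 43.56)/(2·4.3·4.4) = -5.71/37.84 ≈ -0.150899  ⇒  C ≈ 98.679°
Check: A + B + C ≈ 180°

A = 40.09°, B = 41.23°, C = 98.68°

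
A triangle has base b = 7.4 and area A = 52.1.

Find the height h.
A = ½·b·h  ⇒  h = 2A/b = 2·52.1/7.4 = 104.2/7.4 ≈ 14.0811

h = 14.08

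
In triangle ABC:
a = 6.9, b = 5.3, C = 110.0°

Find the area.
Two sides and the included angle (SAS): A = ½·a·b·sin(C) = ½·6.9·5.3·sin(110.0°)
sin(110.0°) ≈ 0.939693
A ≈ ½·36.57·0.939693 = 18.285·0.939693 ≈ 17.1823

Area = 17.18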